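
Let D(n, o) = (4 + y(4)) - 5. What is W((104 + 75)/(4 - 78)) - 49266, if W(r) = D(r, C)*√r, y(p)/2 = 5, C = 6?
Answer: -49266 + 9*I*√13246/74 ≈ -49266.0 + 13.998*I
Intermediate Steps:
y(p) = 10 (y(p) = 2*5 = 10)
D(n, o) = 9 (D(n, o) = (4 + 10) - 5 = 14 - 5 = 9)
W(r) = 9*√r
W((104 + 75)/(4 - 78)) - 49266 = 9*√((104 + 75)/(4 - 78)) - 49266 = 9*√(179/(-74)) - 49266 = 9*√(179*(-1/74)) - 49266 = 9*√(-179/74) - 49266 = 9*(I*√13246/74) - 49266 = 9*I*√13246/74 - 49266 = -49266 + 9*I*√13246/74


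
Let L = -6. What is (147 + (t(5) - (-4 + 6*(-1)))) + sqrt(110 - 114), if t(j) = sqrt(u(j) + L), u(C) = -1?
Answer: 157 + 2*I + I*sqrt(7) ≈ 157.0 + 4.6458*I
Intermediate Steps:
t(j) = I*sqrt(7) (t(j) = sqrt(-1 - 6) = sqrt(-7) = I*sqrt(7))
(147 + (t(5) - (-4 + 6*(-1)))) + sqrt(110 - 114) = (147 + (I*sqrt(7) - (-4 + 6*(-1)))) + sqrt(110 - 114) = (147 + (I*sqrt(7) - (-4 - 6))) + sqrt(-4) = (147 + (I*sqrt(7) - 1*(-10))) + 2*I = (147 + (I*sqrt(7) + 10)) + 2*I = (147 + (10 + I*sqrt(7))) + 2*I = (157 + I*sqrt(7)) + 2*I = 157 + 2*I + I*sqrt(7)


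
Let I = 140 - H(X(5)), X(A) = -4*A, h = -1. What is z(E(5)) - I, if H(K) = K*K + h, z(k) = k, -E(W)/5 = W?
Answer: 234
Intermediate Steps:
E(W) = -5*W
H(K) = -1 + K² (H(K) = K*K - 1 = K² - 1 = -1 + K²)
I = -259 (I = 140 - (-1 + (-4*5)²) = 140 - (-1 + (-20)²) = 140 - (-1 + 400) = 140 - 1*399 = 140 - 399 = -259)
z(E(5)) - I = -5*5 - 1*(-259) = -25 + 259 = 234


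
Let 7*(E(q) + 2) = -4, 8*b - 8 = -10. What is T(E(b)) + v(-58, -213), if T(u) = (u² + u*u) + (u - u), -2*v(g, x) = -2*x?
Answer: -9789/49 ≈ -199.78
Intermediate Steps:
b = -¼ (b = 1 + (⅛)*(-10) = 1 - 5/4 = -¼ ≈ -0.25000)
E(q) = -18/7 (E(q) = -2 + (⅐)*(-4) = -2 - 4/7 = -18/7)
v(g, x) = x (v(g, x) = -(-1)*x = x)
T(u) = 2*u² (T(u) = (u² + u²) + 0 = 2*u² + 0 = 2*u²)
T(E(b)) + v(-58, -213) = 2*(-18/7)² - 213 = 2*(324/49) - 213 = 648/49 - 213 = -9789/49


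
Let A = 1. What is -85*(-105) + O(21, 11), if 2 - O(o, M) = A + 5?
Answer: 8921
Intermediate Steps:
O(o, M) = -4 (O(o, M) = 2 - (1 + 5) = 2 - 1*6 = 2 - 6 = -4)
-85*(-105) + O(21, 11) = -85*(-105) - 4 = 8925 - 4 = 8921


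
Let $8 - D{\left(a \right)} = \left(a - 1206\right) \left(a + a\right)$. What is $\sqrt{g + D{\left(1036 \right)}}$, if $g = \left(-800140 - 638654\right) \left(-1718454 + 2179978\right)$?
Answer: $4 i \sqrt{41502350613} \approx 8.1489 \cdot 10^{5} i$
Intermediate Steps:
$D{\left(a \right)} = 8 - 2 a \left(-1206 + a\right)$ ($D{\left(a \right)} = 8 - \left(a - 1206\right) \left(a + a\right) = 8 - \left(-1206 + a\right) 2 a = 8 - 2 a \left(-1206 + a\right)$)
$g = -664037962056$ ($g = \left(-1438794\right) 461524 = -664037962056$)
$\sqrt{g + D{\left(1036 \right)}} = \sqrt{-664037962056 + \left(8 - 2 \cdot 1036^{2} + 2412 \cdot 1036\right)} = \sqrt{-664037962056 + \left(8 - 2146592 + 2498832\right)} = \sqrt{-664037962056 + 352248} = \sqrt{-664037609808} = 4 i \sqrt{41502350613}$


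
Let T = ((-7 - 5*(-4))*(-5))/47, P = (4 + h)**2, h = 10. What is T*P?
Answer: -12740/47 ≈ -271.06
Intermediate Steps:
P = 196 (P = (4 + 10)**2 = 14**2 = 196)
T = -65/47 (T = ((-7 + 20)*(-5))*(1/47) = (13*(-5))*(1/47) = -65*1/47 = -65/47 ≈ -1.3830)
T*P = -65/47*196 = -12740/47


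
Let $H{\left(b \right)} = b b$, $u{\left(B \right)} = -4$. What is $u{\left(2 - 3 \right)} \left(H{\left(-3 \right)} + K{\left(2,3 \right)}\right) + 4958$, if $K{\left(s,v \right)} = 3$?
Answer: $4910$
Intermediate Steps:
$H{\left(b \right)} = b^{2}$
$u{\left(2 - 3 \right)} \left(H{\left(-3 \right)} + K{\left(2,3 \right)}\right) + 4958 = - 4 \left(\left(-3\right)^{2} + 3\right) + 4958 = - 4 \left(9 + 3\right) + 4958 = \left(-4\right) 12 + 4958 = -48 + 4958 = 4910$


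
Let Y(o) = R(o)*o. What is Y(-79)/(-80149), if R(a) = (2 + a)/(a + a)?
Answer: 77/160298 ≈ 0.00048036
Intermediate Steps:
R(a) = (2 + a)/(2*a) (R(a) = (2 + a)/((2*a)) = (2 + a)*(1/(2*a)) = (2 + a)/(2*a))
Y(o) = 1 + o/2 (Y(o) = ((2 + o)/(2*o))*o = 1 + o/2)
Y(-79)/(-80149) = (1 + (½)*(-79))/(-80149) = (1 - 79/2)*(-1/80149) = -77/2*(-1/80149) = 77/160298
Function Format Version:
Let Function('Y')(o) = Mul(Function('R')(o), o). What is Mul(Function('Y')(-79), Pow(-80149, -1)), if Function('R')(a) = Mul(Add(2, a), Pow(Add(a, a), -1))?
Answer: Rational(77, 160298) ≈ 0.00048036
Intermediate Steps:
Function('R')(a) = Mul(Rational(1, 2), Pow(a, -1), Add(2, a)) (Function('R')(a) = Mul(Add(2, a), Pow(Mul(2, a), -1)) = Mul(Add(2, a), Mul(Rational(1, 2), Pow(a, -1))) = Mul(Rational(1, 2), Pow(a, -1), Add(2, a)))
Function('Y')(o) = Add(1, Mul(Rational(1, 2), o)) (Function('Y')(o) = Mul(Mul(Rational(1, 2), Pow(o, -1), Add(2, o)), o) = Add(1, Mul(Rational(1, 2), o)))
Mul(Function('Y')(-79), Pow(-80149, -1)) = Mul(Add(1, Mul(Rational(1, 2), -79)), Pow(-80149, -1)) = Mul(Add(1, Rational(-79, 2)), Rational(-1, 80149)) = Mul(Rational(-77, 2), Rational(-1, 80149)) = Rational(77, 160298)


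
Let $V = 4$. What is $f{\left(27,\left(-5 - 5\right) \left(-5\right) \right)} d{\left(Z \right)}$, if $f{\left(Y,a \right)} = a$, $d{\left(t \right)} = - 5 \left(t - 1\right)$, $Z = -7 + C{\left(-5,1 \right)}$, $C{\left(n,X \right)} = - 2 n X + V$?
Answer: $-1500$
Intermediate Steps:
$C{\left(n,X \right)} = 4 - 2 X n$ ($C{\left(n,X \right)} = - 2 n X + 4 = - 2 X n + 4 = 4 - 2 X n$)
$Z = 7$ ($Z = -7 - \left(-4 + 2 \left(-5\right)\right) = -7 + \left(4 + 10\right) = -7 + 14 = 7$)
$d{\left(t \right)} = 5 - 5 t$ ($d{\left(t \right)} = - 5 \left(-1 + t\right) = 5 - 5 t$)
$f{\left(27,\left(-5 - 5\right) \left(-5\right) \right)} d{\left(Z \right)} = \left(-5 - 5\right) \left(-5\right) \left(5 - 35\right) = \left(-10\right) \left(-5\right) \left(5 - 35\right) = 50 \left(-30\right) = -1500$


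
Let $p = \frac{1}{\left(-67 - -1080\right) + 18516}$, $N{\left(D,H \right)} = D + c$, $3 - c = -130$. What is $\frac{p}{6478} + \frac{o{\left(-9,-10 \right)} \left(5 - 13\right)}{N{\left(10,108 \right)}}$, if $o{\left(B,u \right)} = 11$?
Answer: $- \frac{1012070883}{1644615206} \approx -0.61539$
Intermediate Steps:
$c = 133$ ($c = 3 - -130 = 3 + 130 = 133$)
$N{\left(D,H \right)} = 133 + D$ ($N{\left(D,H \right)} = D + 133 = 133 + D$)
$p = \frac{1}{19529}$ ($p = \frac{1}{\left(-67 + 1080\right) + 18516} = \frac{1}{1013 + 18516} = \frac{1}{19529} \approx 5.1206 \cdot 10^{-5}$)
$\frac{p}{6478} + \frac{o{\left(-9,-10 \right)} \left(5 - 13\right)}{N{\left(10,108 \right)}} = \frac{1}{19529 \cdot 6478} + \frac{11 \left(5 - 13\right)}{133 + 10} = \frac{1}{19529} \cdot \frac{1}{6478} + \frac{11 \left(-8\right)}{143} = \frac{1}{126508862} - \frac{8}{13} = - \frac{1012070883}{1644615206}$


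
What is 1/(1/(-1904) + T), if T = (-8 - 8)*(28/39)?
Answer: -74256/853031 ≈ -0.087050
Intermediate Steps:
T = -448/39 ≈ -11.487
1/(1/(-1904) + T) = 1/(1/(-1904) - 448/39) = 1/(-1/1904 - 448/39) = 1/(-853031/74256) = -74256/853031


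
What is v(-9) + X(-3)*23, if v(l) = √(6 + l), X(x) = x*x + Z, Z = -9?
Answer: I*√3 ≈ 1.732*I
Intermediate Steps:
X(x) = -9 + x² (X(x) = x*x - 9 = x² - 9 = -9 + x²)
v(-9) + X(-3)*23 = √(6 - 9) + (-9 + (-3)²)*23 = √(-3) + (-9 + 9)*23 = I*√3 + 0*23 = I*√3 + 0 = I*√3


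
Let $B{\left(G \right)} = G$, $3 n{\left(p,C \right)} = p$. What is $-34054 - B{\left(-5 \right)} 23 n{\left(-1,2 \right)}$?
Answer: $- \frac{102277}{3} \approx -34092.0$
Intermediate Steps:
$n{\left(p,C \right)} = \frac{p}{3}$
$-34054 - B{\left(-5 \right)} 23 n{\left(-1,2 \right)} = -34054 - \left(-5\right) 23 \cdot \frac{1}{3} \left(-1\right) = -34054 - \left(-115\right) \left(- \frac{1}{3}\right) = -34054 - \frac{115}{3} = - \frac{102277}{3}$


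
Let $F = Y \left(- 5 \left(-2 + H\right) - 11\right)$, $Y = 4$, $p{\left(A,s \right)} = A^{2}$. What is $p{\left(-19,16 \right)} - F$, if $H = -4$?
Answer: $285$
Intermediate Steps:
$F = 76$ ($F = 4 \left(- 5 \left(-2 - 4\right) - 11\right) = 4 \left(\left(-5\right) \left(-6\right) - 11\right) = 4 \left(30 - 11\right) = 4 \cdot 19 = 76$)
$p{\left(-19,16 \right)} - F = \left(-19\right)^{2} - 76 = 361 - 76 = 285$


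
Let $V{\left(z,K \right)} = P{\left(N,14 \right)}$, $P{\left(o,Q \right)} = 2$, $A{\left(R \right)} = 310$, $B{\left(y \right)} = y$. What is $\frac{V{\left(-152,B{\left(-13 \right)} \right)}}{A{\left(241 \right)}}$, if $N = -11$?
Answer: $\frac{1}{155} \approx 0.0064516$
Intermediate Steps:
$V{\left(z,K \right)} = 2$
$\frac{V{\left(-152,B{\left(-13 \right)} \right)}}{A{\left(241 \right)}} = \frac{2}{310} = 2 \cdot \frac{1}{310} = \frac{1}{155}$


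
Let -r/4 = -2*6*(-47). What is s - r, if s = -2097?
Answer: 159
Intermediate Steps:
r = -2256 (r = -4*(-2*6)*(-47) = -(-48)*(-47) = -4*564 = -2256)
s - r = -2097 - 1*(-2256) = -2097 + 2256 = 159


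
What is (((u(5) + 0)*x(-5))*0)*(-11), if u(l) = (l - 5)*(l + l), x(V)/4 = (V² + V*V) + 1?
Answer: 0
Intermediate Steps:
x(V) = 4 + 8*V² (x(V) = 4*((V² + V*V) + 1) = 4*((V² + V²) + 1) = 4*(2*V² + 1) = 4*(1 + 2*V²) = 4 + 8*V²)
u(l) = 2*l*(-5 + l) (u(l) = (-5 + l)*(2*l) = 2*l*(-5 + l))
(((u(5) + 0)*x(-5))*0)*(-11) = (((2*5*(-5 + 5) + 0)*(4 + 8*(-5)²))*0)*(-11) = (((2*5*0 + 0)*(4 + 8*25))*0)*(-11) = (((0 + 0)*(4 + 200))*0)*(-11) = ((0*204)*0)*(-11) = (0*0)*(-11) = 0*(-11) = 0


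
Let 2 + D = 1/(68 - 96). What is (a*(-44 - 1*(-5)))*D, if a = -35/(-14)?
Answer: 11115/56 ≈ 198.48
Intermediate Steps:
D = -57/28 (D = -2 + 1/(68 - 96) = -2 + 1/(-28) = -2 - 1/28 = -57/28 ≈ -2.0357)
a = 5/2 (a = -35*(-1/14) = 5/2 ≈ 2.5000)
(a*(-44 - 1*(-5)))*D = (5*(-44 - 1*(-5))/2)*(-57/28) = (5*(-44 + 5)/2)*(-57/28) = ((5/2)*(-39))*(-57/28) = -195/2*(-57/28) = 11115/56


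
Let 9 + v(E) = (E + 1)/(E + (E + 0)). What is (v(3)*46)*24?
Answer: -9200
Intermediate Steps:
v(E) = -9 + (1 + E)/(2*E) (v(E) = -9 + (E + 1)/(E + (E + 0)) = -9 + (1 + E)/(E + E) = -9 + (1 + E)/((2*E)) = -9 + (1 + E)*(1/(2*E)) = -9 + (1 + E)/(2*E))
(v(3)*46)*24 = (((½)*(1 - 17*3)/3)*46)*24 = (((½)*(⅓)*(1 - 51))*46)*24 = (((½)*(⅓)*(-50))*46)*24 = -25/3*46*24 = -1150/3*24 = -9200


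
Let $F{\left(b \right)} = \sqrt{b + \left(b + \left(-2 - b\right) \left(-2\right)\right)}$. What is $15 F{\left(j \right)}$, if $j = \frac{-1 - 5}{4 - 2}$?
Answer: $30 i \sqrt{2} \approx 42.426 i$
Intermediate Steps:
$j = -3$ ($j = - \frac{6}{2} = \left(-6\right) \frac{1}{2} = -3$)
$F{\left(b \right)} = \sqrt{4 + 4 b}$ ($F{\left(b \right)} = \sqrt{b + \left(b + \left(4 + 2 b\right)\right)} = \sqrt{b + \left(4 + 3 b\right)} = \sqrt{4 + 4 b}$)
$15 F{\left(j \right)} = 15 \cdot 2 \sqrt{1 - 3} = 15 \cdot 2 \sqrt{-2} = 15 \cdot 2 i \sqrt{2} = 30 i \sqrt{2}$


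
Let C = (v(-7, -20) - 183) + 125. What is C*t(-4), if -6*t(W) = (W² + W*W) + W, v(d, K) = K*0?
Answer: 812/3 ≈ 270.67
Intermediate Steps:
v(d, K) = 0
C = -58 (C = (0 - 183) + 125 = -183 + 125 = -58)
t(W) = -W²/3 - W/6 (t(W) = -((W² + W*W) + W)/6 = -((W² + W²) + W)/6 = -(2*W² + W)/6 = -(W + 2*W²)/6 = -W²/3 - W/6)
C*t(-4) = -(-29)*(-4)*(1 + 2*(-4))/3 = -(-29)*(-4)*(1 - 8)/3 = -(-29)*(-4)*(-7)/3 = -58*(-14/3) = 812/3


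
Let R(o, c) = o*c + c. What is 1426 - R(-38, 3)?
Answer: 1537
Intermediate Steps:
R(o, c) = c + c*o (R(o, c) = c*o + c = c + c*o)
1426 - R(-38, 3) = 1426 - 3*(1 - 38) = 1426 - 3*(-37) = 1426 - 1*(-111) = 1426 + 111 = 1537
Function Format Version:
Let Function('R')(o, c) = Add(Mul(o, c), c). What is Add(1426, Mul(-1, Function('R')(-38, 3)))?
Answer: 1537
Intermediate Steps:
Function('R')(o, c) = Add(c, Mul(c, o)) (Function('R')(o, c) = Add(Mul(c, o), c) = Add(c, Mul(c, o)))
Add(1426, Mul(-1, Function('R')(-38, 3))) = Add(1426, Mul(-1, Mul(3, Add(1, -38)))) = Add(1426, Mul(-1, Mul(3, -37))) = Add(1426, Mul(-1, -111)) = Add(1426, 111) = 1537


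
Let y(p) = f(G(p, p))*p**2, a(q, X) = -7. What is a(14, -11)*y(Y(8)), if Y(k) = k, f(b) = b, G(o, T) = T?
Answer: -3584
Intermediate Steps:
y(p) = p**3 (y(p) = p*p**2 = p**3)
a(14, -11)*y(Y(8)) = -7*8**3 = -7*512 = -3584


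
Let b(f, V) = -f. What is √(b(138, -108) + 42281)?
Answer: √42143 ≈ 205.29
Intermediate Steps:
√(b(138, -108) + 42281) = √(-1*138 + 42281) = √(-138 + 42281) = √42143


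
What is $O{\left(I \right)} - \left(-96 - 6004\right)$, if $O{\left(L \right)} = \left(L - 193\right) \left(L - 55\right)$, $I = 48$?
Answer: $7115$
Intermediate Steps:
$O{\left(L \right)} = \left(-193 + L\right) \left(-55 + L\right)$
$O{\left(I \right)} - \left(-96 - 6004\right) = \left(10615 + 48^{2} - 11904\right) - \left(-96 - 6004\right) = \left(10615 + 2304 - 11904\right) - \left(-96 - 6004\right) = 1015 - -6100 = 1015 + 6100 = 7115$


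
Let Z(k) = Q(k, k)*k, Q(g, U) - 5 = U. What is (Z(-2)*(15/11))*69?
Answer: -6210/11 ≈ -564.54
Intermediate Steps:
Q(g, U) = 5 + U
Z(k) = k*(5 + k) (Z(k) = (5 + k)*k = k*(5 + k))
(Z(-2)*(15/11))*69 = ((-2*(5 - 2))*(15/11))*69 = ((-2*3)*(15*(1/11)))*69 = -6*15/11*69 = -90/11*69 = -6210/11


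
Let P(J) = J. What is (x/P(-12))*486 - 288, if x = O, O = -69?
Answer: 5013/2 ≈ 2506.5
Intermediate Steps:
x = -69
(x/P(-12))*486 - 288 = -69/(-12)*486 - 288 = -69*(-1/12)*486 - 288 = (23/4)*486 - 288 = 5589/2 - 288 = 5013/2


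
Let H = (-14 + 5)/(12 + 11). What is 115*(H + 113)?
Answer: 12950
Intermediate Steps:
H = -9/23 ≈ -0.39130
115*(H + 113) = 115*(-9/23 + 113) = 115*(2590/23) = 12950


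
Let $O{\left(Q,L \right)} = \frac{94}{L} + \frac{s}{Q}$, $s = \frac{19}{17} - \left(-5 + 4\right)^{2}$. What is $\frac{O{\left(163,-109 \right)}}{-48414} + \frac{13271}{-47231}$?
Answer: $- \frac{32341404670405}{115109158748621} \approx -0.28096$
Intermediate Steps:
$s = \frac{2}{17}$ ($s = 19 \cdot \frac{1}{17} - \left(-1\right)^{2} = \frac{19}{17} - 1 = \frac{2}{17} \approx 0.11765$)
$O{\left(Q,L \right)} = \frac{94}{L} + \frac{2}{17 Q}$
$\frac{O{\left(163,-109 \right)}}{-48414} + \frac{13271}{-47231} = \frac{\frac{94}{-109} + \frac{2}{17 \cdot 163}}{-48414} + \frac{13271}{-47231} = \left(94 \left(- \frac{1}{109}\right) + \frac{2}{17} \cdot \frac{1}{163}\right) \left(- \frac{1}{48414}\right) + 13271 \left(- \frac{1}{47231}\right) = \left(- \frac{94}{109} + \frac{2}{2771}\right) \left(- \frac{1}{48414}\right) - \frac{13271}{47231} = \left(- \frac{260256}{302039}\right) \left(- \frac{1}{48414}\right) - \frac{13271}{47231} = \frac{43376}{2437152691} - \frac{13271}{47231} = - \frac{32341404670405}{115109158748621}$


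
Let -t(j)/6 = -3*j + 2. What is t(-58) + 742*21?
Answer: 14526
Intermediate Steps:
t(j) = -12 + 18*j (t(j) = -6*(-3*j + 2) = -6*(2 - 3*j) = -12 + 18*j)
t(-58) + 742*21 = (-12 + 18*(-58)) + 742*21 = (-12 - 1044) + 15582 = -1056 + 15582 = 14526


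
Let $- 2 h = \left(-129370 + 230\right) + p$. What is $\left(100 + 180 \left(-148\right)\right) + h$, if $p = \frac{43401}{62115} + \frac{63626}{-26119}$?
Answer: $\frac{41133723166457}{1081587790} \approx 38031.0$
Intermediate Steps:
$p = - \frac{939512757}{540793895}$ ($p = 43401 \cdot \frac{1}{62115} + 63626 \left(- \frac{1}{26119}\right) = \frac{14467}{20705} - \frac{63626}{26119} = - \frac{939512757}{540793895} \approx -1.7373$)
$h = \frac{69839063113057}{1081587790}$ ($h = - \frac{\left(-129370 + 230\right) - \frac{939512757}{540793895}}{2} = - \frac{-129140 - \frac{939512757}{540793895}}{2} = \left(- \frac{1}{2}\right) \left(- \frac{69839063113057}{540793895}\right) = \frac{69839063113057}{1081587790} \approx 64571.0$)
$\left(100 + 180 \left(-148\right)\right) + h = \left(100 + 180 \left(-148\right)\right) + \frac{69839063113057}{1081587790} = \left(100 - 26640\right) + \frac{69839063113057}{1081587790} = -26540 + \frac{69839063113057}{1081587790} = \frac{41133723166457}{1081587790}$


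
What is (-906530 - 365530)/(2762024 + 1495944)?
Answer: -318015/1064492 ≈ -0.29875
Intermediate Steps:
(-906530 - 365530)/(2762024 + 1495944) = -1272060/4257968 = -1272060*1/4257968 = -318015/1064492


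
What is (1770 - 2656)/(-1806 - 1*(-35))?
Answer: 886/1771 ≈ 0.50028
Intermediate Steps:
(1770 - 2656)/(-1806 - 1*(-35)) = -886/(-1806 + 35) = -886/(-1771) = -886*(-1/1771) = 886/1771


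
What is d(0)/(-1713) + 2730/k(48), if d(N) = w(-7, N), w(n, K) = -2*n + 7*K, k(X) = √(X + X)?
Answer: -14/1713 + 455*√6/4 ≈ 278.62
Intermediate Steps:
k(X) = √2*√X (k(X) = √(2*X) = √2*√X)
d(N) = 14 + 7*N (d(N) = -2*(-7) + 7*N = 14 + 7*N)
d(0)/(-1713) + 2730/k(48) = (14 + 7*0)/(-1713) + 2730/((√2*√48)) = (14 + 0)*(-1/1713) + 2730/((√2*(4*√3))) = 14*(-1/1713) + 2730/((4*√6)) = -14/1713 + 2730*(√6/24) = -14/1713 + 455*√6/4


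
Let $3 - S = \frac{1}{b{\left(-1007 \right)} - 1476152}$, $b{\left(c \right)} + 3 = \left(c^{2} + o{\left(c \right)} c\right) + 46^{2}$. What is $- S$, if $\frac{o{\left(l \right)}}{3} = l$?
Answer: $- \frac{7746470}{2582157} \approx -3.0$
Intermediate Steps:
$o{\left(l \right)} = 3 l$
$b{\left(c \right)} = 2113 + 4 c^{2}$ ($b{\left(c \right)} = -3 + \left(\left(c^{2} + 3 c c\right) + 46^{2}\right) = -3 + \left(\left(c^{2} + 3 c^{2}\right) + 2116\right) = -3 + \left(4 c^{2} + 2116\right) = -3 + \left(2116 + 4 c^{2}\right) = 2113 + 4 c^{2}$)
$S = \frac{7746470}{2582157}$ ($S = 3 - \frac{1}{\left(2113 + 4 \left(-1007\right)^{2}\right) - 1476152} = 3 - \frac{1}{\left(2113 + 4 \cdot 1014049\right) - 1476152} = 3 - \frac{1}{\left(2113 + 4056196\right) - 1476152} = 3 - \frac{1}{4058309 - 1476152} = 3 - \frac{1}{2582157} = \frac{7746470}{2582157} \approx 3.0$)
$- S = \left(-1\right) \frac{7746470}{2582157} = - \frac{7746470}{2582157}$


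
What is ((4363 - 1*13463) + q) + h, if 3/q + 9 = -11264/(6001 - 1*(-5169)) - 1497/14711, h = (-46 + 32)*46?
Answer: -8094212255733/830661512 ≈ -9744.3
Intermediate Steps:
h = -644 (h = -14*46 = -644)
q = -246482805/830661512 (q = 3/(-9 + (-11264/(6001 - 1*(-5169)) - 1497/14711)) = 3/(-9 + (-11264/(6001 + 5169) - 1497*1/14711)) = 3/(-9 + (-11264/11170 - 1497/14711)) = 3/(-9 + (-11264*1/11170 - 1497/14711)) = 3/(-9 + (-5632/5585 - 1497/14711)) = 3/(-9 - 91213097/82160935) = 3/(-830661512/82160935) = 3*(-82160935/830661512) = -246482805/830661512 ≈ -0.29673)
((4363 - 1*13463) + q) + h = ((4363 - 1*13463) - 246482805/830661512) - 644 = ((4363 - 13463) - 246482805/830661512) - 644 = (-9100 - 246482805/830661512) - 644 = -7559266242005/830661512 - 644 = -8094212255733/830661512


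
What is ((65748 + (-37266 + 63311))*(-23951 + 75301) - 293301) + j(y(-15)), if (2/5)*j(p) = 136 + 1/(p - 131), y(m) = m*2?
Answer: 1517675383653/322 ≈ 4.7133e+9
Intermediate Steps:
y(m) = 2*m
j(p) = 340 + 5/(2*(-131 + p)) (j(p) = 5*(136 + 1/(p - 131))/2 = 5*(136 + 1/(-131 + p))/2 = 340 + 5/(2*(-131 + p)))
((65748 + (-37266 + 63311))*(-23951 + 75301) - 293301) + j(y(-15)) = ((65748 + (-37266 + 63311))*(-23951 + 75301) - 293301) + 5*(-17815 + 136*(2*(-15)))/(2*(-131 + 2*(-15))) = ((65748 + 26045)*51350 - 293301) + 5*(-17815 + 136*(-30))/(2*(-131 - 30)) = (91793*51350 - 293301) + (5/2)*(-17815 - 4080)/(-161) = (4713570550 - 293301) + (5/2)*(-1/161)*(-21895) = 4713277249 + 109475/322 = 1517675383653/322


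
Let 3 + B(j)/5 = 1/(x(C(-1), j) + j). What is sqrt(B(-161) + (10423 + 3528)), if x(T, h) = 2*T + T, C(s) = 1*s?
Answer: sqrt(93705459)/82 ≈ 118.05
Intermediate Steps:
C(s) = s
x(T, h) = 3*T
B(j) = -15 + 5/(-3 + j) (B(j) = -15 + 5/(3*(-1) + j) = -15 + 5/(-3 + j))
sqrt(B(-161) + (10423 + 3528)) = sqrt(5*(10 - 3*(-161))/(-3 - 161) + (10423 + 3528)) = sqrt(5*(10 + 483)/(-164) + 13951) = sqrt(5*(-1/164)*493 + 13951) = sqrt(-2465/164 + 13951) = sqrt(2285499/164) = sqrt(93705459)/82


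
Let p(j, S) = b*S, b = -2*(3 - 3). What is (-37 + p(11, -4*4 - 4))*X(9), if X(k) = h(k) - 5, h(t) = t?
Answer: -148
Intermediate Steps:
b = 0 (b = -2*0 = 0)
X(k) = -5 + k (X(k) = k - 5 = -5 + k)
p(j, S) = 0 (p(j, S) = 0*S = 0)
(-37 + p(11, -4*4 - 4))*X(9) = (-37 + 0)*(-5 + 9) = -37*4 = -148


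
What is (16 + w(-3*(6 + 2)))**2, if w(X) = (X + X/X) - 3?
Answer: 100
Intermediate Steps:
w(X) = -2 + X (w(X) = (X + 1) - 3 = (1 + X) - 3 = -2 + X)
(16 + w(-3*(6 + 2)))**2 = (16 + (-2 - 3*(6 + 2)))**2 = (16 + (-2 - 3*8))**2 = (16 + (-2 - 24))**2 = (16 - 26)**2 = (-10)**2 = 100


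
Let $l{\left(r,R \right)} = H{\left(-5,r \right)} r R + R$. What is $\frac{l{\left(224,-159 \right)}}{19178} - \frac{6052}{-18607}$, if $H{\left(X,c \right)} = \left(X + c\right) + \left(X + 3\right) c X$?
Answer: $- \frac{1629483189865}{356845046} \approx -4566.4$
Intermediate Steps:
$H{\left(X,c \right)} = X + c + X c \left(3 + X\right)$ ($H{\left(X,c \right)} = \left(X + c\right) + \left(3 + X\right) X c = \left(X + c\right) + X c \left(3 + X\right) = X + c + X c \left(3 + X\right)$)
$l{\left(r,R \right)} = R + R r \left(-5 + 11 r\right)$ ($l{\left(r,R \right)} = \left(-5 + r + r \left(-5\right)^{2} + 3 \left(-5\right) r\right) r R + R = \left(-5 + r + r 25 - 15 r\right) r R + R = \left(-5 + r + 25 r - 15 r\right) r R + R = \left(-5 + 11 r\right) r R + R = r \left(-5 + 11 r\right) R + R = R r \left(-5 + 11 r\right) + R = R + R r \left(-5 + 11 r\right)$)
$\frac{l{\left(224,-159 \right)}}{19178} - \frac{6052}{-18607} = \frac{\left(-159\right) \left(1 + 224 \left(-5 + 11 \cdot 224\right)\right)}{19178} - \frac{6052}{-18607} = - 159 \left(1 + 224 \left(-5 + 2464\right)\right) \frac{1}{19178} - - \frac{6052}{18607} = - 159 \left(1 + 224 \cdot 2459\right) \frac{1}{19178} + \frac{6052}{18607} = - 159 \left(1 + 550816\right) \frac{1}{19178} + \frac{6052}{18607} = \left(-159\right) 550817 \cdot \frac{1}{19178} + \frac{6052}{18607} = \left(-87579903\right) \frac{1}{19178} + \frac{6052}{18607} = - \frac{87579903}{19178} + \frac{6052}{18607} = - \frac{1629483189865}{356845046}$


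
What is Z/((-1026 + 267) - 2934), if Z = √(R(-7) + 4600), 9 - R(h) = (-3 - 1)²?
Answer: -√4593/3693 ≈ -0.018351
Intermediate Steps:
R(h) = -7 (R(h) = 9 - (-3 - 1)² = 9 - 1*(-4)² = 9 - 1*16 = 9 - 16 = -7)
Z = √4593 (Z = √(-7 + 4600) = √4593 ≈ 67.772)
Z/((-1026 + 267) - 2934) = √4593/((-1026 + 267) - 2934) = √4593/(-759 - 2934) = √4593/(-3693) = √4593*(-1/3693) = -√4593/3693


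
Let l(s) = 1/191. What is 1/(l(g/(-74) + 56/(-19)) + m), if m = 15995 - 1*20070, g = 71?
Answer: -191/778324 ≈ -0.00024540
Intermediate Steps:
l(s) = 1/191
m = -4075 (m = 15995 - 20070 = -4075)
1/(l(g/(-74) + 56/(-19)) + m) = 1/(1/191 - 4075) = 1/(-778324/191) = -191/778324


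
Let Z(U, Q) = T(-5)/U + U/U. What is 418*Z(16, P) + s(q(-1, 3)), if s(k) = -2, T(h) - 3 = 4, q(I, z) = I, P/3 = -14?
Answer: 4791/8 ≈ 598.88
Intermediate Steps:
P = -42 (P = 3*(-14) = -42)
T(h) = 7 (T(h) = 3 + 4 = 7)
Z(U, Q) = 1 + 7/U (Z(U, Q) = 7/U + U/U = 7/U + 1 = 1 + 7/U)
418*Z(16, P) + s(q(-1, 3)) = 418*((7 + 16)/16) - 2 = 418*((1/16)*23) - 2 = 418*(23/16) - 2 = 4807/8 - 2 = 4791/8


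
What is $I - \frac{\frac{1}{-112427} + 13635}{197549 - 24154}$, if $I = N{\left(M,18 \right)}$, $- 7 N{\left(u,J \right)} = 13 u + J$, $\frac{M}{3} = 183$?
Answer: $- \frac{2846781665267}{2784897095} \approx -1022.2$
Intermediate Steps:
$M = 549$ ($M = 3 \cdot 183 = 549$)
$N{\left(u,J \right)} = - \frac{13 u}{7} - \frac{J}{7}$ ($N{\left(u,J \right)} = - \frac{13 u + J}{7} = - \frac{J + 13 u}{7} = - \frac{13 u}{7} - \frac{J}{7}$)
$I = - \frac{7155}{7}$ ($I = \left(- \frac{13}{7}\right) 549 - \frac{18}{7} = - \frac{7137}{7} - \frac{18}{7} = - \frac{7155}{7} \approx -1022.1$)
$I - \frac{\frac{1}{-112427} + 13635}{197549 - 24154} = - \frac{7155}{7} - \frac{\frac{1}{-112427} + 13635}{197549 - 24154} = - \frac{7155}{7} - \frac{- \frac{1}{112427} + 13635}{173395} = - \frac{7155}{7} - \frac{1532942144}{112427} \cdot \frac{1}{173395} = - \frac{7155}{7} - \frac{1532942144}{19494279665} = - \frac{2846781665267}{2784897095}$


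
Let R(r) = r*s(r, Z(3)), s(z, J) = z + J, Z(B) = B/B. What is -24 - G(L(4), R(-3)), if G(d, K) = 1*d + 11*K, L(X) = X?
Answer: -94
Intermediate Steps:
Z(B) = 1
s(z, J) = J + z
R(r) = r*(1 + r)
G(d, K) = d + 11*K
-24 - G(L(4), R(-3)) = -24 - (4 + 11*(-3*(1 - 3))) = -24 - (4 + 11*(-3*(-2))) = -24 - (4 + 11*6) = -24 - (4 + 66) = -24 - 1*70 = -24 - 70 = -94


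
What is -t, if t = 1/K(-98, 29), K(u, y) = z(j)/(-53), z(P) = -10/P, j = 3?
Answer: -159/10 ≈ -15.900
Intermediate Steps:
K(u, y) = 10/159 (K(u, y) = -10/3/(-53) = -10*⅓*(-1/53) = -10/3*(-1/53) = 10/159)
t = 159/10 (t = 1/(10/159) = 159/10 ≈ 15.900)
-t = -1*159/10 = -159/10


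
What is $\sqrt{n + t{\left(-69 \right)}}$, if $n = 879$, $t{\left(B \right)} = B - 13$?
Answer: $\sqrt{797} \approx 28.231$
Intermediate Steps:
$t{\left(B \right)} = -13 + B$ ($t{\left(B \right)} = B - 13 = -13 + B$)
$\sqrt{n + t{\left(-69 \right)}} = \sqrt{879 - 82} = \sqrt{797}$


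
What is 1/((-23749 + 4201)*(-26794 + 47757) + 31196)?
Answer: -1/409753528 ≈ -2.4405e-9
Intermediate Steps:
1/((-23749 + 4201)*(-26794 + 47757) + 31196) = 1/(-19548*20963 + 31196) = 1/(-409784724 + 31196) = 1/(-409753528) = -1/409753528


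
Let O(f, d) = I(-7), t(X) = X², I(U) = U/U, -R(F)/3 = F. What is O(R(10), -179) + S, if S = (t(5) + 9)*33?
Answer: 1123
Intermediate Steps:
R(F) = -3*F
I(U) = 1
O(f, d) = 1
S = 1122 (S = (5² + 9)*33 = (25 + 9)*33 = 34*33 = 1122)
O(R(10), -179) + S = 1 + 1122 = 1123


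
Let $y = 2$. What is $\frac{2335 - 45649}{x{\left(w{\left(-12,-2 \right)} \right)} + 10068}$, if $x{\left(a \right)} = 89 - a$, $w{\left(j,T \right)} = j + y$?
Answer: $- \frac{14438}{3389} \approx -4.2603$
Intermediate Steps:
$w{\left(j,T \right)} = 2 + j$ ($w{\left(j,T \right)} = j + 2 = 2 + j$)
$\frac{2335 - 45649}{x{\left(w{\left(-12,-2 \right)} \right)} + 10068} = \frac{2335 - 45649}{\left(89 - \left(2 - 12\right)\right) + 10068} = - \frac{43314}{\left(89 - -10\right) + 10068} = - \frac{43314}{\left(89 + 10\right) + 10068} = - \frac{43314}{99 + 10068} = - \frac{43314}{10167} = \left(-43314\right) \frac{1}{10167} = - \frac{14438}{3389}$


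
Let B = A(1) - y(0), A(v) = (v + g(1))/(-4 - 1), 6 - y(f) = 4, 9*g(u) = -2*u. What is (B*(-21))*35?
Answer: 4753/3 ≈ 1584.3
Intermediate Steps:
g(u) = -2*u/9 (g(u) = (-2*u)/9 = -2*u/9)
y(f) = 2 (y(f) = 6 - 1*4 = 6 - 4 = 2)
A(v) = 2/45 - v/5 (A(v) = (v - 2/9*1)/(-4 - 1) = (v - 2/9)/(-5) = (-2/9 + v)*(-⅕) = 2/45 - v/5)
B = -97/45 (B = (2/45 - ⅕*1) - 1*2 = (2/45 - ⅕) - 2 = -7/45 - 2 = -97/45 ≈ -2.1556)
(B*(-21))*35 = -97/45*(-21)*35 = (679/15)*35 = 4753/3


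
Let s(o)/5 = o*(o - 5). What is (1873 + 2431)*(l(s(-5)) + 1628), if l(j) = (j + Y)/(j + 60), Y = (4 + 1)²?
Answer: 217332632/31 ≈ 7.0107e+6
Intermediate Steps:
s(o) = 5*o*(-5 + o) (s(o) = 5*(o*(o - 5)) = 5*(o*(-5 + o)) = 5*o*(-5 + o))
Y = 25 (Y = 5² = 25)
l(j) = (25 + j)/(60 + j) (l(j) = (j + 25)/(j + 60) = (25 + j)/(60 + j))
(1873 + 2431)*(l(s(-5)) + 1628) = (1873 + 2431)*((25 + 5*(-5)*(-5 - 5))/(60 + 5*(-5)*(-5 - 5)) + 1628) = 4304*((25 + 5*(-5)*(-10))/(60 + 5*(-5)*(-10)) + 1628) = 4304*((25 + 250)/(60 + 250) + 1628) = 4304*(275/310 + 1628) = 4304*((1/310)*275 + 1628) = 4304*(55/62 + 1628) = 4304*(100991/62) = 217332632/31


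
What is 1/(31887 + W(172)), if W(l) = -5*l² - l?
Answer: -1/116205 ≈ -8.6055e-6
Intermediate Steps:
W(l) = -l - 5*l²
1/(31887 + W(172)) = 1/(31887 - 1*172*(1 + 5*172)) = 1/(31887 - 1*172*(1 + 860)) = 1/(31887 - 1*172*861) = 1/(31887 - 148092) = 1/(-116205) = -1/116205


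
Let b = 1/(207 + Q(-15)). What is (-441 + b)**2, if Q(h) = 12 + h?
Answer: 8093341369/41616 ≈ 1.9448e+5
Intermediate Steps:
b = 1/204 (b = 1/(207 + (12 - 15)) = 1/(207 - 3) = 1/204 ≈ 0.0049020)
(-441 + b)**2 = (-441 + 1/204)**2 = (-89963/204)**2 = 8093341369/41616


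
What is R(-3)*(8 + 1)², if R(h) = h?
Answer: -243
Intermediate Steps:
R(-3)*(8 + 1)² = -3*(8 + 1)² = -3*9² = -3*81 = -243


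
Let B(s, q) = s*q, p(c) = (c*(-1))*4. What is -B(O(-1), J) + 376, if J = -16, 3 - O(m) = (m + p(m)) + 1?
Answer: 360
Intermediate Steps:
p(c) = -4*c (p(c) = -c*4 = -4*c)
O(m) = 2 + 3*m (O(m) = 3 - ((m - 4*m) + 1) = 3 - (-3*m + 1) = 3 - (1 - 3*m) = 3 + (-1 + 3*m) = 2 + 3*m)
B(s, q) = q*s
-B(O(-1), J) + 376 = -(-16)*(2 + 3*(-1)) + 376 = -(-16)*(2 - 3) + 376 = -(-16)*(-1) + 376 = -1*16 + 376 = -16 + 376 = 360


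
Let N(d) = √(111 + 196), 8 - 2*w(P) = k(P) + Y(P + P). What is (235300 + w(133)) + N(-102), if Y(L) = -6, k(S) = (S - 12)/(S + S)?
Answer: 125183203/532 + √307 ≈ 2.3532e+5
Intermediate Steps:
k(S) = (-12 + S)/(2*S) (k(S) = (-12 + S)/((2*S)) = (-12 + S)*(1/(2*S)) = (-12 + S)/(2*S))
w(P) = 7 - (-12 + P)/(4*P) (w(P) = 4 - ((-12 + P)/(2*P) - 6)/2 = 4 - (-6 + (-12 + P)/(2*P))/2 = 4 + (3 - (-12 + P)/(4*P)) = 7 - (-12 + P)/(4*P))
N(d) = √307
(235300 + w(133)) + N(-102) = (235300 + (27/4 + 3/133)) + √307 = (235300 + 3603/532) + √307 = 125183203/532 + √307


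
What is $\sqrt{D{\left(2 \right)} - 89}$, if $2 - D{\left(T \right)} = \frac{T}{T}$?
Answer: $2 i \sqrt{22} \approx 9.3808 i$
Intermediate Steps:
$D{\left(T \right)} = 1$ ($D{\left(T \right)} = 2 - \frac{T}{T} = 2 - 1 = 1$)
$\sqrt{D{\left(2 \right)} - 89} = \sqrt{1 - 89} = \sqrt{-88} = 2 i \sqrt{22}$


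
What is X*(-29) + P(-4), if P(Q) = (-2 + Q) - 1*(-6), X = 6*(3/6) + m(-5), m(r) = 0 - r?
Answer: -232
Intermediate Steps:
m(r) = -r
X = 8 (X = 6*(3/6) - 1*(-5) = 6*(3*(⅙)) + 5 = 6*(½) + 5 = 3 + 5 = 8)
P(Q) = 4 + Q (P(Q) = (-2 + Q) + 6 = 4 + Q)
X*(-29) + P(-4) = 8*(-29) + (4 - 4) = -232 + 0 = -232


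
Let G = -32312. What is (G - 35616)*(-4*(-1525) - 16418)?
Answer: 700881104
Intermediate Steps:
(G - 35616)*(-4*(-1525) - 16418) = (-32312 - 35616)*(-4*(-1525) - 16418) = -67928*(6100 - 16418) = -67928*(-10318) = 700881104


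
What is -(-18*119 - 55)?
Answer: 2197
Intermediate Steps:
-(-18*119 - 55) = -(-2142 - 55) = -1*(-2197) = 2197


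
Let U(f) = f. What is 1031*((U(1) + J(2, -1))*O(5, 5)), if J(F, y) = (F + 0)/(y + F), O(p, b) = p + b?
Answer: 30930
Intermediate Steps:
O(p, b) = b + p
J(F, y) = F/(F + y)
1031*((U(1) + J(2, -1))*O(5, 5)) = 1031*((1 + 2/(2 - 1))*(5 + 5)) = 1031*((1 + 2/1)*10) = 1031*((1 + 2*1)*10) = 1031*((1 + 2)*10) = 1031*(3*10) = 1031*30 = 30930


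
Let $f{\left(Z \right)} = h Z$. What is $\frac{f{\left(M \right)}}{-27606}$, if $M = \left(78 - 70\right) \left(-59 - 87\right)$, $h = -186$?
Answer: $- \frac{36208}{4601} \approx -7.8696$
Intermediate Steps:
$M = -1168$ ($M = 8 \left(-146\right) = -1168$)
$f{\left(Z \right)} = - 186 Z$
$\frac{f{\left(M \right)}}{-27606} = \frac{\left(-186\right) \left(-1168\right)}{-27606} = 217248 \left(- \frac{1}{27606}\right) = - \frac{36208}{4601}$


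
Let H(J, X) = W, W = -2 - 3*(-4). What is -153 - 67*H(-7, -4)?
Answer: -823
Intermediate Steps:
W = 10 (W = -2 + 12 = 10)
H(J, X) = 10
-153 - 67*H(-7, -4) = -153 - 67*10 = -153 - 670 = -823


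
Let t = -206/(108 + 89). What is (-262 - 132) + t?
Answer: -77824/197 ≈ -395.05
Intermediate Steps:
t = -206/197 ≈ -1.0457
(-262 - 132) + t = (-262 - 132) - 206/197 = -394 - 206/197 = -77824/197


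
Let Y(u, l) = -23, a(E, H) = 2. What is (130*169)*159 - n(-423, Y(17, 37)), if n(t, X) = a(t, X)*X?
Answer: 3493276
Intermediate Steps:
n(t, X) = 2*X
(130*169)*159 - n(-423, Y(17, 37)) = (130*169)*159 - 2*(-23) = 21970*159 - 1*(-46) = 3493230 + 46 = 3493276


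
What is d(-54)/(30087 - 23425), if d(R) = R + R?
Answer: -54/3331 ≈ -0.016211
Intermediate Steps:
d(R) = 2*R
d(-54)/(30087 - 23425) = (2*(-54))/(30087 - 23425) = -108/6662 = -108*1/6662 = -54/3331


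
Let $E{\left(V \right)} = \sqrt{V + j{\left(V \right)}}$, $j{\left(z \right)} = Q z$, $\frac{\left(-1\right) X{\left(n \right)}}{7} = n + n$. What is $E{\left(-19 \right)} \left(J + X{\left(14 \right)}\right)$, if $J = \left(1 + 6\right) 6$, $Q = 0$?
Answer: $- 154 i \sqrt{19} \approx - 671.27 i$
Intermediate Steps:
$X{\left(n \right)} = - 14 n$ ($X{\left(n \right)} = - 7 \left(n + n\right) = - 7 \cdot 2 n = - 14 n$)
$j{\left(z \right)} = 0$ ($j{\left(z \right)} = 0 z = 0$)
$J = 42$ ($J = 7 \cdot 6 = 42$)
$E{\left(V \right)} = \sqrt{V}$ ($E{\left(V \right)} = \sqrt{V + 0} = \sqrt{V}$)
$E{\left(-19 \right)} \left(J + X{\left(14 \right)}\right) = \sqrt{-19} \left(42 - 196\right) = i \sqrt{19} \left(42 - 196\right) = i \sqrt{19} \left(-154\right) = - 154 i \sqrt{19}$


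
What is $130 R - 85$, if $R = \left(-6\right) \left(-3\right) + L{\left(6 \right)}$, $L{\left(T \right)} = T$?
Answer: $3035$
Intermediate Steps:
$R = 24$ ($R = \left(-6\right) \left(-3\right) + 6 = 18 + 6 = 24$)
$130 R - 85 = 130 \cdot 24 - 85 = 3120 - 85 = 3035$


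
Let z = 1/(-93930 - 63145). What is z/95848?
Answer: -1/15055324600 ≈ -6.6422e-11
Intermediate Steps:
z = -1/157075 (z = 1/(-157075) = -1/157075 ≈ -6.3664e-6)
z/95848 = -1/157075/95848 = -1/157075*1/95848 = -1/15055324600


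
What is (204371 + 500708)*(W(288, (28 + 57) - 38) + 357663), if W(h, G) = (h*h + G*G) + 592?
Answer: 312637669232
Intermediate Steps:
W(h, G) = 592 + G² + h² (W(h, G) = (h² + G²) + 592 = (G² + h²) + 592 = 592 + G² + h²)
(204371 + 500708)*(W(288, (28 + 57) - 38) + 357663) = (204371 + 500708)*((592 + ((28 + 57) - 38)² + 288²) + 357663) = 705079*((592 + (85 - 38)² + 82944) + 357663) = 705079*((592 + 47² + 82944) + 357663) = 705079*((592 + 2209 + 82944) + 357663) = 705079*(85745 + 357663) = 705079*443408 = 312637669232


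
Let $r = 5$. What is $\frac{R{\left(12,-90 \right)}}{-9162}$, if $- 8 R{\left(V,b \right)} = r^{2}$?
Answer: $\frac{25}{73296} \approx 0.00034108$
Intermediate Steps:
$R{\left(V,b \right)} = - \frac{25}{8}$ ($R{\left(V,b \right)} = - \frac{5^{2}}{8} = \left(- \frac{1}{8}\right) 25 = - \frac{25}{8}$)
$\frac{R{\left(12,-90 \right)}}{-9162} = - \frac{25}{8 \left(-9162\right)} = \left(- \frac{25}{8}\right) \left(- \frac{1}{9162}\right) = \frac{25}{73296}$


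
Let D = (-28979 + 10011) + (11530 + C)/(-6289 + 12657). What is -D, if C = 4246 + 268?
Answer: 30193045/1592 ≈ 18965.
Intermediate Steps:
C = 4514
D = -30193045/1592 (D = (-28979 + 10011) + (11530 + 4514)/(-6289 + 12657) = -18968 + 16044/6368 = -18968 + 16044*(1/6368) = -18968 + 4011/1592 = -30193045/1592 ≈ -18965.)
-D = -1*(-30193045/1592) = 30193045/1592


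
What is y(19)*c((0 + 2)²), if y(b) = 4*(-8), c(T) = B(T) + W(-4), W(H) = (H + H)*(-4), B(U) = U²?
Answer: -1536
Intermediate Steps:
W(H) = -8*H (W(H) = (2*H)*(-4) = -8*H)
c(T) = 32 + T² (c(T) = T² - 8*(-4) = T² + 32 = 32 + T²)
y(b) = -32
y(19)*c((0 + 2)²) = -32*(32 + ((0 + 2)²)²) = -32*(32 + (2²)²) = -32*(32 + 4²) = -32*(32 + 16) = -32*48 = -1536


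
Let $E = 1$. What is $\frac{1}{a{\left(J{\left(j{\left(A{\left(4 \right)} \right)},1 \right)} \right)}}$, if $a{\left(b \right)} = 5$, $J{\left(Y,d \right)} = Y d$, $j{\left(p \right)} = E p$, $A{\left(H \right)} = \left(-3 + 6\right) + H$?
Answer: $\frac{1}{5} \approx 0.2$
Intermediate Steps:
$A{\left(H \right)} = 3 + H$
$j{\left(p \right)} = p$ ($j{\left(p \right)} = 1 p = p$)
$\frac{1}{a{\left(J{\left(j{\left(A{\left(4 \right)} \right)},1 \right)} \right)}} = \frac{1}{5}$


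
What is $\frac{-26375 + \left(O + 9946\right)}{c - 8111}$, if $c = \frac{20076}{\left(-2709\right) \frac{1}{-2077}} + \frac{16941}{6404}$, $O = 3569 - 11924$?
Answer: $- \frac{20474458944}{6017417761} \approx -3.4025$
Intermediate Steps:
$O = -8355$
$c = \frac{12718044637}{826116}$ ($c = \frac{20076}{\left(-2709\right) \left(- \frac{1}{2077}\right)} + 16941 \cdot \frac{1}{6404} = \frac{20076}{\frac{2709}{2077}} + \frac{16941}{6404} = 20076 \cdot \frac{2077}{2709} + \frac{16941}{6404} = \frac{1985612}{129} + \frac{16941}{6404} = \frac{12718044637}{826116} \approx 15395.0$)
$\frac{-26375 + \left(O + 9946\right)}{c - 8111} = \frac{-26375 + \left(-8355 + 9946\right)}{\frac{12718044637}{826116} - 8111} = \frac{-26375 + 1591}{\frac{6017417761}{826116}} = \left(-24784\right) \frac{826116}{6017417761} = - \frac{20474458944}{6017417761}$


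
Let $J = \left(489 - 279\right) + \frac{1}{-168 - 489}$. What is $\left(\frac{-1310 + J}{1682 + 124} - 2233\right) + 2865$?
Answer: $\frac{2488943}{3942} \approx 631.39$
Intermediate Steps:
$J = \frac{137969}{657}$ ($J = 210 + \frac{1}{-657} = 210 - \frac{1}{657} = \frac{137969}{657} \approx 210.0$)
$\left(\frac{-1310 + J}{1682 + 124} - 2233\right) + 2865 = \left(\frac{-1310 + \frac{137969}{657}}{1682 + 124} - 2233\right) + 2865 = \left(- \frac{722701}{657 \cdot 1806} - 2233\right) + 2865 = \left(\left(- \frac{722701}{657}\right) \frac{1}{1806} - 2233\right) + 2865 = \left(- \frac{2401}{3942} - 2233\right) + 2865 = - \frac{8804887}{3942} + 2865 = \frac{2488943}{3942}$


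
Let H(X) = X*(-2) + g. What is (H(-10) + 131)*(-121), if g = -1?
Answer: -18150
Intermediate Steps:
H(X) = -1 - 2*X (H(X) = X*(-2) - 1 = -2*X - 1 = -1 - 2*X)
(H(-10) + 131)*(-121) = ((-1 - 2*(-10)) + 131)*(-121) = ((-1 + 20) + 131)*(-121) = (19 + 131)*(-121) = 150*(-121) = -18150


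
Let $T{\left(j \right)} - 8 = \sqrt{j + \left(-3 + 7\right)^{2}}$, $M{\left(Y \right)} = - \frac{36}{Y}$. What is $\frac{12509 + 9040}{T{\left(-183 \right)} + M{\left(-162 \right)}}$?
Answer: $\frac{14351634}{19003} - \frac{1745469 i \sqrt{167}}{19003} \approx 755.23 - 1187.0 i$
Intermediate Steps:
$T{\left(j \right)} = 8 + \sqrt{16 + j}$ ($T{\left(j \right)} = 8 + \sqrt{j + \left(-3 + 7\right)^{2}} = 8 + \sqrt{j + 4^{2}} = 8 + \sqrt{j + 16} = 8 + \sqrt{16 + j}$)
$\frac{12509 + 9040}{T{\left(-183 \right)} + M{\left(-162 \right)}} = \frac{12509 + 9040}{\left(8 + \sqrt{16 - 183}\right) - \frac{36}{-162}} = \frac{21549}{\left(8 + \sqrt{-167}\right) - - \frac{2}{9}} = \frac{21549}{\left(8 + i \sqrt{167}\right) + \frac{2}{9}} = \frac{21549}{\frac{74}{9} + i \sqrt{167}}$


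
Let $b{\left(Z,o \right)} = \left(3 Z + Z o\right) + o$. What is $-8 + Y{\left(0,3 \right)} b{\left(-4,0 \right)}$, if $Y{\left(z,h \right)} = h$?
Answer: $-44$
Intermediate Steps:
$b{\left(Z,o \right)} = o + 3 Z + Z o$
$-8 + Y{\left(0,3 \right)} b{\left(-4,0 \right)} = -8 + 3 \left(0 + 3 \left(-4\right) - 0\right) = -8 + 3 \left(0 - 12 + 0\right) = -8 + 3 \left(-12\right) = -8 - 36 = -44$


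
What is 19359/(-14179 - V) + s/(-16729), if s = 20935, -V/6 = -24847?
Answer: -3741725746/2731193269 ≈ -1.3700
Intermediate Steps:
V = 149082 (V = -6*(-24847) = 149082)
19359/(-14179 - V) + s/(-16729) = 19359/(-14179 - 1*149082) + 20935/(-16729) = 19359/(-14179 - 149082) + 20935*(-1/16729) = 19359/(-163261) - 20935/16729 = 19359*(-1/163261) - 20935/16729 = -19359/163261 - 20935/16729 = -3741725746/2731193269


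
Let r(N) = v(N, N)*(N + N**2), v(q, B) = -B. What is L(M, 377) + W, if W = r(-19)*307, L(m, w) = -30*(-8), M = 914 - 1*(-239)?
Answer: 1995126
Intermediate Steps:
M = 1153 (M = 914 + 239 = 1153)
r(N) = -N*(N + N**2) (r(N) = (-N)*(N + N**2) = -N*(N + N**2))
L(m, w) = 240
W = 1994886 (W = ((-19)**2*(-1 - 1*(-19)))*307 = (361*(-1 + 19))*307 = (361*18)*307 = 6498*307 = 1994886)
L(M, 377) + W = 240 + 1994886 = 1995126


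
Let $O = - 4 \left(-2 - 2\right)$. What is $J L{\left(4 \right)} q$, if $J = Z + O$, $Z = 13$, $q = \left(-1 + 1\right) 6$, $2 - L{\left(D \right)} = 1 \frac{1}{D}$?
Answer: $0$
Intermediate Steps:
$L{\left(D \right)} = 2 - \frac{1}{D}$ ($L{\left(D \right)} = 2 - 1 \frac{1}{D} = 2 - \frac{1}{D}$)
$q = 0$ ($q = 0 \cdot 6 = 0$)
$O = 16$ ($O = \left(-4\right) \left(-4\right) = 16$)
$J = 29$ ($J = 13 + 16 = 29$)
$J L{\left(4 \right)} q = 29 \left(2 - \frac{1}{4}\right) 0 = 29 \cdot \frac{7}{4} \cdot 0 = \frac{203}{4} \cdot 0 = 0$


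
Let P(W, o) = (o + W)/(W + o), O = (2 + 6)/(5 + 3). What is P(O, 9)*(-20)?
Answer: -20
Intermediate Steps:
O = 1 (O = 8/8 = 8*(⅛) = 1)
P(W, o) = 1 (P(W, o) = (W + o)/(W + o) = 1)
P(O, 9)*(-20) = 1*(-20) = -20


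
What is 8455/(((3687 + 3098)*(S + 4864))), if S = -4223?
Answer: 1691/869837 ≈ 0.0019440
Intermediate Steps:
8455/(((3687 + 3098)*(S + 4864))) = 8455/(((3687 + 3098)*(-4223 + 4864))) = 8455/((6785*641)) = 8455/4349185 = 8455*(1/4349185) = 1691/869837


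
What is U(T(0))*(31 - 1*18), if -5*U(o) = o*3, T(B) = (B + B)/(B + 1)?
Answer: 0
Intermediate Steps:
T(B) = 2*B/(1 + B) (T(B) = (2*B)/(1 + B) = 2*B/(1 + B))
U(o) = -3*o/5 (U(o) = -o*3/5 = -3*o/5)
U(T(0))*(31 - 1*18) = (-6*0/(5*(1 + 0)))*(31 - 1*18) = (-6*0/(5*1))*(31 - 18) = -6*0/5*13 = -⅗*0*13 = 0*13 = 0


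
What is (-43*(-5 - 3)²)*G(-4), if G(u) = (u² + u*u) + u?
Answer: -77056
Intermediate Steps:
G(u) = u + 2*u² (G(u) = (u² + u²) + u = 2*u² + u = u + 2*u²)
(-43*(-5 - 3)²)*G(-4) = (-43*(-5 - 3)²)*(-4*(1 + 2*(-4))) = (-43*(-8)²)*(-4*(1 - 8)) = (-43*64)*(-4*(-7)) = -2752*28 = -77056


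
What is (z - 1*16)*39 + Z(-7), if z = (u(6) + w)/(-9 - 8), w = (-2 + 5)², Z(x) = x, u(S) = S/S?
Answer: -11117/17 ≈ -653.94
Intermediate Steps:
u(S) = 1
w = 9 (w = 3² = 9)
z = -10/17 (z = (1 + 9)/(-9 - 8) = 10/(-17) = 10*(-1/17) = -10/17 ≈ -0.58823)
(z - 1*16)*39 + Z(-7) = (-10/17 - 1*16)*39 - 7 = (-10/17 - 16)*39 - 7 = -282/17*39 - 7 = -10998/17 - 7 = -11117/17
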